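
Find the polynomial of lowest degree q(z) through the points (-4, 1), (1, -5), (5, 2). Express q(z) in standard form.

Newton's divided differences:
q[-4,1] = (-5 - 1) / (1 - (-4)) = -6/5
q[1,5] = (2 - (-5)) / (5 - 1) = 7/4
q[-4,1,5] = (7/4 - (-6/5)) / (5 - (-4)) = 59/180
q(z) = 1 + (-6/5)·(z + 4) + (59/180)·(z + 4)(z - 1)
Expanding: q(z) = (59/180)z^2 - (13/60)z - 46/9

q(z) = (59/180)z^2 - (13/60)z - 46/9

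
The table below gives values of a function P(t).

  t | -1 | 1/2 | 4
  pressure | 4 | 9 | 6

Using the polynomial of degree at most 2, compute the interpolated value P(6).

Evaluate each Lagrange basis at t = 6:
L_0(6) = (11/2)·(2)/[(-3/2)·(-5)] = 22/15
L_1(6) = (7)·(2)/[(3/2)·(-7/2)] = -8/3
L_2(6) = (7)·(11/2)/[(5)·(7/2)] = 11/5
Sum: 4·(22/15) + 9·(-8/3) + 6·(11/5) = -74/15

-74/15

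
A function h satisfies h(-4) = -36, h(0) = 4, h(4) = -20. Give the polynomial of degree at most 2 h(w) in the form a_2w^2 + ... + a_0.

Newton's divided differences:
h[-4,0] = (4 - (-36)) / (0 - (-4)) = 10
h[0,4] = (-20 - 4) / (4 - 0) = -6
h[-4,0,4] = (-6 - 10) / (4 - (-4)) = -2
h(w) = -36 + 10·(w + 4) + (-2)·(w + 4)w
Expanding: h(w) = -2w^2 + 2w + 4

h(w) = -2w^2 + 2w + 4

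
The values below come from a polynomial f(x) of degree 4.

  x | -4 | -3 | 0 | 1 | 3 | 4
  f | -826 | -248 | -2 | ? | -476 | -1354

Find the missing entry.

-16

The 5 known values determine f uniquely (degree ≤ 4).
Evaluate each Lagrange basis at x = 1:
L_0(1) = (4)·(1)·(-2)·(-3)/[(-1)·(-4)·(-7)·(-8)] = 3/28
L_1(1) = (5)·(1)·(-2)·(-3)/[(1)·(-3)·(-6)·(-7)] = -5/21
L_2(1) = (5)·(4)·(-2)·(-3)/[(4)·(3)·(-3)·(-4)] = 5/6
L_3(1) = (5)·(4)·(1)·(-3)/[(7)·(6)·(3)·(-1)] = 10/21
L_4(1) = (5)·(4)·(1)·(-2)/[(8)·(7)·(4)·(1)] = -5/28
Sum: (-826)·(3/28) + (-248)·(-5/21) + (-2)·(5/6) + (-476)·(10/21) + (-1354)·(-5/28) = -16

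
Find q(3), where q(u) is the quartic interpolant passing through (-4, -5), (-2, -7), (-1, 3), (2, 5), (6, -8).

-105/16

Using Newton's divided-difference form:
q[-4,-2] = (-7 - (-5)) / (-2 - (-4)) = -1
q[-2,-1] = (3 - (-7)) / (-1 - (-2)) = 10
q[-1,2] = (5 - 3) / (2 - (-1)) = 2/3
q[2,6] = (-8 - 5) / (6 - 2) = -13/4
q[-4,-2,-1] = (10 - (-1)) / (-1 - (-4)) = 11/3
q[-2,-1,2] = (2/3 - 10) / (2 - (-2)) = -7/3
q[-1,2,6] = (-13/4 - 2/3) / (6 - (-1)) = -47/84
q[-4,-2,-1,2] = (-7/3 - 11/3) / (2 - (-4)) = -1
q[-2,-1,2,6] = (-47/84 - (-7/3)) / (6 - (-2)) = 149/672
q[-4,-2,-1,2,6] = (149/672 - (-1)) / (6 - (-4)) = 821/6720
q(3) = -5 + (-1)·(7) + (11/3)·(7)·(5) + (-1)·(7)·(5)·(4) + (821/6720)·(7)·(5)·(4)·(1) = -105/16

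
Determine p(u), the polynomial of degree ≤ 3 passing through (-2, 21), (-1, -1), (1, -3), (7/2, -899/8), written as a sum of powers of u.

Newton's divided differences:
p[-2,-1] = (-1 - 21) / (-1 - (-2)) = -22
p[-1,1] = (-3 - (-1)) / (1 - (-1)) = -1
p[1,7/2] = (-899/8 - (-3)) / (7/2 - 1) = -175/4
p[-2,-1,1] = (-1 - (-22)) / (1 - (-2)) = 7
p[-1,1,7/2] = (-175/4 - (-1)) / (7/2 - (-1)) = -19/2
p[-2,-1,1,7/2] = (-19/2 - 7) / (7/2 - (-2)) = -3
p(u) = 21 + (-22)·(u + 2) + 7·(u + 2)(u + 1) + (-3)·(u + 2)(u + 1)(u - 1)
Expanding: p(u) = -3u^3 + u^2 + 2u - 3

p(u) = -3u^3 + u^2 + 2u - 3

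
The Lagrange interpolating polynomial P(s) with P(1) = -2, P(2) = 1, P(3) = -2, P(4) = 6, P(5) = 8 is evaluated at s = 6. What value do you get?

L_0(6) = (4)·(3)·(2)·(1)/[(-1)·(-2)·(-3)·(-4)] = 1
L_1(6) = (5)·(3)·(2)·(1)/[(1)·(-1)·(-2)·(-3)] = -5
L_2(6) = (5)·(4)·(2)·(1)/[(2)·(1)·(-1)·(-2)] = 10
L_3(6) = (5)·(4)·(3)·(1)/[(3)·(2)·(1)·(-1)] = -10
L_4(6) = (5)·(4)·(3)·(2)/[(4)·(3)·(2)·(1)] = 5
Sum: (-2)·(1) + 1·(-5) + (-2)·(10) + 6·(-10) + 8·(5) = -47

-47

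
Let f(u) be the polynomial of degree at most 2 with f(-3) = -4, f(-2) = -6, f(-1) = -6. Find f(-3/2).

Using Newton's divided-difference form:
f[-3,-2] = (-6 - (-4)) / (-2 - (-3)) = -2
f[-2,-1] = (-6 - (-6)) / (-1 - (-2)) = 0
f[-3,-2,-1] = (0 - (-2)) / (-1 - (-3)) = 1
f(-3/2) = -4 + (-2)·(3/2) + 1·(3/2)·(1/2) = -25/4

-25/4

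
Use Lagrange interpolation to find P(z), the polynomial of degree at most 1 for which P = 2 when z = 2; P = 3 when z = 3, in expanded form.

P(z) = z

Build the Lagrange basis polynomials:
L_0(z) = (z - 3) / [-1] = -z + 3
L_1(z) = (z - 2) / [1] = z - 2
P(z) = 2·L_0 + 3·L_1
  2·L_0(z) = -2z + 6
  3·L_1(z) = 3z - 6
Adding term by term: z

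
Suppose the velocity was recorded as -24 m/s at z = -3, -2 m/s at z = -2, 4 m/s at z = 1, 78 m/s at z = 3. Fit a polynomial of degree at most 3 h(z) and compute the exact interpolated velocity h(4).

Evaluate each Lagrange basis at z = 4:
L_0(4) = (6)·(3)·(1)/[(-1)·(-4)·(-6)] = -3/4
L_1(4) = (7)·(3)·(1)/[(1)·(-3)·(-5)] = 7/5
L_2(4) = (7)·(6)·(1)/[(4)·(3)·(-2)] = -7/4
L_3(4) = (7)·(6)·(3)/[(6)·(5)·(2)] = 21/10
Sum: (-24)·(-3/4) + (-2)·(7/5) + 4·(-7/4) + 78·(21/10) = 172

172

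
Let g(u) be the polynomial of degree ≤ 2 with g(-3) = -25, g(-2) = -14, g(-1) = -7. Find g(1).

Evaluate each Lagrange basis at u = 1:
L_0(1) = (3)·(2)/[(-1)·(-2)] = 3
L_1(1) = (4)·(2)/[(1)·(-1)] = -8
L_2(1) = (4)·(3)/[(2)·(1)] = 6
Sum: (-25)·(3) + (-14)·(-8) + (-7)·(6) = -5

-5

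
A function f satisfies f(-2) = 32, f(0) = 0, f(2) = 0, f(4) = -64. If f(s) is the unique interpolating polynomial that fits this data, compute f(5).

Evaluate each Lagrange basis at s = 5:
L_0(5) = (5)·(3)·(1)/[(-2)·(-4)·(-6)] = -5/16
L_1(5) = (7)·(3)·(1)/[(2)·(-2)·(-4)] = 21/16
L_2(5) = (7)·(5)·(1)/[(4)·(2)·(-2)] = -35/16
L_3(5) = (7)·(5)·(3)/[(6)·(4)·(2)] = 35/16
Sum: 32·(-5/16) + 0 + 0 + (-64)·(35/16) = -150

-150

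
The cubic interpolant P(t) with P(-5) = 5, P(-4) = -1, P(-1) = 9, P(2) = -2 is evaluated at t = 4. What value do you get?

Evaluate each Lagrange basis at t = 4:
L_0(4) = (8)·(5)·(2)/[(-1)·(-4)·(-7)] = -20/7
L_1(4) = (9)·(5)·(2)/[(1)·(-3)·(-6)] = 5
L_2(4) = (9)·(8)·(2)/[(4)·(3)·(-3)] = -4
L_3(4) = (9)·(8)·(5)/[(7)·(6)·(3)] = 20/7
Sum: 5·(-20/7) + (-1)·(5) + 9·(-4) + (-2)·(20/7) = -61

-61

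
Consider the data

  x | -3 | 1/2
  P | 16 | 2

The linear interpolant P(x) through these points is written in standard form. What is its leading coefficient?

Build the Lagrange basis polynomials:
L_0(x) = (x - 1/2) / [-7/2] = -(2/7)x + 1/7
L_1(x) = (x + 3) / [7/2] = (2/7)x + 6/7
P(x) = 16·L_0 + 2·L_1
Only the coefficient of x is needed; take it from each L_i and combine:
16·(-2/7) + 2·(2/7) = -4

-4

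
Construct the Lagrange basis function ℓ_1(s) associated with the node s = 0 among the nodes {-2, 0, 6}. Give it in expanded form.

ℓ_1(s) = (s + 2)(s - 6) / [(2)·(-6)]
       = (s^2 - 4s - 12) / (-12)

ℓ_1(s) = -(1/12)s^2 + (1/3)s + 1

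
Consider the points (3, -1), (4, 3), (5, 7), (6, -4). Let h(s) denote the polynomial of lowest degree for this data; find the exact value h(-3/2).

Evaluate each Lagrange basis at s = -3/2:
L_0(-3/2) = (-11/2)·(-13/2)·(-15/2)/[(-1)·(-2)·(-3)] = 715/16
L_1(-3/2) = (-9/2)·(-13/2)·(-15/2)/[(1)·(-1)·(-2)] = -1755/16
L_2(-3/2) = (-9/2)·(-11/2)·(-15/2)/[(2)·(1)·(-1)] = 1485/16
L_3(-3/2) = (-9/2)·(-11/2)·(-13/2)/[(3)·(2)·(1)] = -429/16
Sum: (-1)·(715/16) + 3·(-1755/16) + 7·(1485/16) + (-4)·(-429/16) = 6131/16

6131/16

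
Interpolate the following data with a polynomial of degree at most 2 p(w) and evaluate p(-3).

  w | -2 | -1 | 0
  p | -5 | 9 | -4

Evaluate each Lagrange basis at w = -3:
L_0(-3) = (-2)·(-3)/[(-1)·(-2)] = 3
L_1(-3) = (-1)·(-3)/[(1)·(-1)] = -3
L_2(-3) = (-1)·(-2)/[(2)·(1)] = 1
Sum: (-5)·(3) + 9·(-3) + (-4)·(1) = -46

-46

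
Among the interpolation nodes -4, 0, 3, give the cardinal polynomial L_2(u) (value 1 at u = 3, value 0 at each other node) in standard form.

L_2(u) = (u + 4)u / [(7)·(3)]
       = (u^2 + 4u) / (21)

L_2(u) = (1/21)u^2 + (4/21)u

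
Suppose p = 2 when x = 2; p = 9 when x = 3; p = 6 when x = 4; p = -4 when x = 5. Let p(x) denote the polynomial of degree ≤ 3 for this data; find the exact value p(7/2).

L_0(7/2) = (1/2)·(-1/2)·(-3/2)/[(-1)·(-2)·(-3)] = -1/16
L_1(7/2) = (3/2)·(-1/2)·(-3/2)/[(1)·(-1)·(-2)] = 9/16
L_2(7/2) = (3/2)·(1/2)·(-3/2)/[(2)·(1)·(-1)] = 9/16
L_3(7/2) = (3/2)·(1/2)·(-1/2)/[(3)·(2)·(1)] = -1/16
Sum: 2·(-1/16) + 9·(9/16) + 6·(9/16) + (-4)·(-1/16) = 137/16

137/16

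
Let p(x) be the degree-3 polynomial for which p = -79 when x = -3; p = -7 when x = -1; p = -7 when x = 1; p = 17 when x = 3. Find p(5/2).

7/2

L_0(5/2) = (7/2)·(3/2)·(-1/2)/[(-2)·(-4)·(-6)] = 7/128
L_1(5/2) = (11/2)·(3/2)·(-1/2)/[(2)·(-2)·(-4)] = -33/128
L_2(5/2) = (11/2)·(7/2)·(-1/2)/[(4)·(2)·(-2)] = 77/128
L_3(5/2) = (11/2)·(7/2)·(3/2)/[(6)·(4)·(2)] = 77/128
Sum: (-79)·(7/128) + (-7)·(-33/128) + (-7)·(77/128) + 17·(77/128) = 7/2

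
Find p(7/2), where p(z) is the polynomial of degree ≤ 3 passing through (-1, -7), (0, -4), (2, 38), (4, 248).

1375/8

L_0(7/2) = (7/2)·(3/2)·(-1/2)/[(-1)·(-3)·(-5)] = 7/40
L_1(7/2) = (9/2)·(3/2)·(-1/2)/[(1)·(-2)·(-4)] = -27/64
L_2(7/2) = (9/2)·(7/2)·(-1/2)/[(3)·(2)·(-2)] = 21/32
L_3(7/2) = (9/2)·(7/2)·(3/2)/[(5)·(4)·(2)] = 189/320
Sum: (-7)·(7/40) + (-4)·(-27/64) + 38·(21/32) + 248·(189/320) = 1375/8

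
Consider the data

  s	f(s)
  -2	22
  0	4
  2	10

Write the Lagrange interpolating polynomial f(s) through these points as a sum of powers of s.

Build the Lagrange basis polynomials:
L_0(s) = s(s - 2) / [8] = (1/8)s^2 - (1/4)s
L_1(s) = (s + 2)(s - 2) / [-4] = -(1/4)s^2 + 1
L_2(s) = (s + 2)s / [8] = (1/8)s^2 + (1/4)s
f(s) = 22·L_0 + 4·L_1 + 10·L_2
  22·L_0(s) = (11/4)s^2 - (11/2)s
  4·L_1(s) = -s^2 + 4
  10·L_2(s) = (5/4)s^2 + (5/2)s
Adding term by term: 3s^2 - 3s + 4

f(s) = 3s^2 - 3s + 4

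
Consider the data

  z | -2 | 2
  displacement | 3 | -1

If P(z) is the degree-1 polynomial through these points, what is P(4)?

-3

Evaluate each Lagrange basis at z = 4:
L_0(4) = (2)/[(-4)] = -1/2
L_1(4) = (6)/[(4)] = 3/2
Sum: 3·(-1/2) + (-1)·(3/2) = -3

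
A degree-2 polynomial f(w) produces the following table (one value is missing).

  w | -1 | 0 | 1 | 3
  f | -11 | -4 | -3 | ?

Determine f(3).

The 3 known values determine f uniquely (degree ≤ 2).
Evaluate each Lagrange basis at w = 3:
L_0(3) = (3)·(2)/[(-1)·(-2)] = 3
L_1(3) = (4)·(2)/[(1)·(-1)] = -8
L_2(3) = (4)·(3)/[(2)·(1)] = 6
Sum: (-11)·(3) + (-4)·(-8) + (-3)·(6) = -19

-19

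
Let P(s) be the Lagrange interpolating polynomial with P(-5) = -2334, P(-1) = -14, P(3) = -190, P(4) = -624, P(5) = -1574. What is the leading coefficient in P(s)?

-3

The leading coefficient equals the top divided difference P[-5,-1,3,4,5].
P[-5,-1] = (-14 - (-2334)) / (-1 - (-5)) = 580
P[-1,3] = (-190 - (-14)) / (3 - (-1)) = -44
P[3,4] = (-624 - (-190)) / (4 - 3) = -434
P[4,5] = (-1574 - (-624)) / (5 - 4) = -950
P[-5,-1,3] = (-44 - 580) / (3 - (-5)) = -78
P[-1,3,4] = (-434 - (-44)) / (4 - (-1)) = -78
P[3,4,5] = (-950 - (-434)) / (5 - 3) = -258
P[-5,-1,3,4] = (-78 - (-78)) / (4 - (-5)) = 0
P[-1,3,4,5] = (-258 - (-78)) / (5 - (-1)) = -30
P[-5,-1,3,4,5] = (-30 - 0) / (5 - (-5)) = -3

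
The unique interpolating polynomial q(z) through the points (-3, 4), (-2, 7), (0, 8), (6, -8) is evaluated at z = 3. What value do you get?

11/8

Using Newton's divided-difference form:
q[-3,-2] = (7 - 4) / (-2 - (-3)) = 3
q[-2,0] = (8 - 7) / (0 - (-2)) = 1/2
q[0,6] = (-8 - 8) / (6 - 0) = -8/3
q[-3,-2,0] = (1/2 - 3) / (0 - (-3)) = -5/6
q[-2,0,6] = (-8/3 - 1/2) / (6 - (-2)) = -19/48
q[-3,-2,0,6] = (-19/48 - (-5/6)) / (6 - (-3)) = 7/144
q(3) = 4 + 3·(6) + (-5/6)·(6)·(5) + (7/144)·(6)·(5)·(3) = 11/8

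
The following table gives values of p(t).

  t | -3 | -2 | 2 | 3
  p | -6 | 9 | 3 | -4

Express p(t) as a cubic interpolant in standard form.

p(t) = (11/30)t^3 - (11/5)t^2 - (89/30)t + 74/5

Build the Lagrange basis polynomials:
L_0(t) = (t + 2)(t - 2)(t - 3) / [-30] = -(1/30)t^3 + (1/10)t^2 + (2/15)t - 2/5
L_1(t) = (t + 3)(t - 2)(t - 3) / [20] = (1/20)t^3 - (1/10)t^2 - (9/20)t + 9/10
L_2(t) = (t + 3)(t + 2)(t - 3) / [-20] = -(1/20)t^3 - (1/10)t^2 + (9/20)t + 9/10
L_3(t) = (t + 3)(t + 2)(t - 2) / [30] = (1/30)t^3 + (1/10)t^2 - (2/15)t - 2/5
p(t) = (-6)·L_0 + 9·L_1 + 3·L_2 + (-4)·L_3
  (-6)·L_0(t) = (1/5)t^3 - (3/5)t^2 - (4/5)t + 12/5
  9·L_1(t) = (9/20)t^3 - (9/10)t^2 - (81/20)t + 81/10
  3·L_2(t) = -(3/20)t^3 - (3/10)t^2 + (27/20)t + 27/10
  (-4)·L_3(t) = -(2/15)t^3 - (2/5)t^2 + (8/15)t + 8/5
Adding term by term: (11/30)t^3 - (11/5)t^2 - (89/30)t + 74/5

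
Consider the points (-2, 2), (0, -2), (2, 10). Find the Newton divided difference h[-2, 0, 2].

2

h[-2,0] = (-2 - 2) / (0 - (-2)) = -2
h[0,2] = (10 - (-2)) / (2 - 0) = 6
h[-2,0,2] = (6 - (-2)) / (2 - (-2)) = 2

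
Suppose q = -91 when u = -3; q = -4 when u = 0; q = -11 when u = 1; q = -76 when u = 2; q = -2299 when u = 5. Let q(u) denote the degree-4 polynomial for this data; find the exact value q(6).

L_0(6) = (6)·(5)·(4)·(1)/[(-3)·(-4)·(-5)·(-8)] = 1/4
L_1(6) = (9)·(5)·(4)·(1)/[(3)·(-1)·(-2)·(-5)] = -6
L_2(6) = (9)·(6)·(4)·(1)/[(4)·(1)·(-1)·(-4)] = 27/2
L_3(6) = (9)·(6)·(5)·(1)/[(5)·(2)·(1)·(-3)] = -9
L_4(6) = (9)·(6)·(5)·(4)/[(8)·(5)·(4)·(3)] = 9/4
Sum: (-91)·(1/4) + (-4)·(-6) + (-11)·(27/2) + (-76)·(-9) + (-2299)·(9/4) = -4636

-4636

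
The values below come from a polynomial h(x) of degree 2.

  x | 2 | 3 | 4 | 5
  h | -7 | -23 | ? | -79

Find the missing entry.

-47

The 3 known values determine h uniquely (degree ≤ 2).
Evaluate each Lagrange basis at x = 4:
L_0(4) = (1)·(-1)/[(-1)·(-3)] = -1/3
L_1(4) = (2)·(-1)/[(1)·(-2)] = 1
L_2(4) = (2)·(1)/[(3)·(2)] = 1/3
Sum: (-7)·(-1/3) + (-23)·(1) + (-79)·(1/3) = -47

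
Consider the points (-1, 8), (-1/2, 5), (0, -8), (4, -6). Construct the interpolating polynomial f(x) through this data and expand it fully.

f(x) = (233/45)x^3 - (367/30)x^2 - (3007/90)x - 8

Newton's divided differences:
f[-1,-1/2] = (5 - 8) / (-1/2 - (-1)) = -6
f[-1/2,0] = (-8 - 5) / (0 - (-1/2)) = -26
f[0,4] = (-6 - (-8)) / (4 - 0) = 1/2
f[-1,-1/2,0] = (-26 - (-6)) / (0 - (-1)) = -20
f[-1/2,0,4] = (1/2 - (-26)) / (4 - (-1/2)) = 53/9
f[-1,-1/2,0,4] = (53/9 - (-20)) / (4 - (-1)) = 233/45
f(x) = 8 + (-6)·(x + 1) + (-20)·(x + 1)(x + 1/2) + (233/45)·(x + 1)(x + 1/2)x
Expanding: f(x) = (233/45)x^3 - (367/30)x^2 - (3007/90)x - 8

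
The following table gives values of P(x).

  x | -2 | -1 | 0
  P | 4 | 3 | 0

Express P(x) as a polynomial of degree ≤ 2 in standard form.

P(x) = -x^2 - 4x

Newton's divided differences:
P[-2,-1] = (3 - 4) / (-1 - (-2)) = -1
P[-1,0] = (0 - 3) / (0 - (-1)) = -3
P[-2,-1,0] = (-3 - (-1)) / (0 - (-2)) = -1
P(x) = 4 + (-1)·(x + 2) + (-1)·(x + 2)(x + 1)
Expanding: P(x) = -x^2 - 4x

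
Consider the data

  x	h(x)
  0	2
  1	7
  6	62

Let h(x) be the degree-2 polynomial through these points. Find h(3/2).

41/4

Using Newton's divided-difference form:
h[0,1] = (7 - 2) / (1 - 0) = 5
h[1,6] = (62 - 7) / (6 - 1) = 11
h[0,1,6] = (11 - 5) / (6 - 0) = 1
h(3/2) = 2 + 5·(3/2) + 1·(3/2)·(1/2) = 41/4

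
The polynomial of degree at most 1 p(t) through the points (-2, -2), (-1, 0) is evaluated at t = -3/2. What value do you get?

L_0(-3/2) = (-1/2)/[(-1)] = 1/2
L_1(-3/2) = (1/2)/[(1)] = 1/2
Sum: (-2)·(1/2) + 0 = -1

-1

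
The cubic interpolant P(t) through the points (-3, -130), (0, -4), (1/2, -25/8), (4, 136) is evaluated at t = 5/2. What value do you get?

L_0(5/2) = (5/2)·(2)·(-3/2)/[(-3)·(-7/2)·(-7)] = 5/49
L_1(5/2) = (11/2)·(2)·(-3/2)/[(3)·(-1/2)·(-4)] = -11/4
L_2(5/2) = (11/2)·(5/2)·(-3/2)/[(7/2)·(1/2)·(-7/2)] = 165/49
L_3(5/2) = (11/2)·(5/2)·(2)/[(7)·(4)·(7/2)] = 55/196
Sum: (-130)·(5/49) + (-4)·(-11/4) + (-25/8)·(165/49) + 136·(55/196) = 203/8

203/8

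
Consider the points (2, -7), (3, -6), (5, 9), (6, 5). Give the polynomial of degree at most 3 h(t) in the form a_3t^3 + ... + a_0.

h(t) = -(3/2)t^3 + (103/6)t^2 - (169/3)t + 49

Newton's divided differences:
h[2,3] = (-6 - (-7)) / (3 - 2) = 1
h[3,5] = (9 - (-6)) / (5 - 3) = 15/2
h[5,6] = (5 - 9) / (6 - 5) = -4
h[2,3,5] = (15/2 - 1) / (5 - 2) = 13/6
h[3,5,6] = (-4 - 15/2) / (6 - 3) = -23/6
h[2,3,5,6] = (-23/6 - 13/6) / (6 - 2) = -3/2
h(t) = -7 + 1·(t - 2) + (13/6)·(t - 2)(t - 3) + (-3/2)·(t - 2)(t - 3)(t - 5)
Expanding: h(t) = -(3/2)t^3 + (103/6)t^2 - (169/3)t + 49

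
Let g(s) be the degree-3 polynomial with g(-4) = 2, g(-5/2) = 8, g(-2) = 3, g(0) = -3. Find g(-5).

-303/8

Evaluate each Lagrange basis at s = -5:
L_0(-5) = (-5/2)·(-3)·(-5)/[(-3/2)·(-2)·(-4)] = 25/8
L_1(-5) = (-1)·(-3)·(-5)/[(3/2)·(-1/2)·(-5/2)] = -8
L_2(-5) = (-1)·(-5/2)·(-5)/[(2)·(1/2)·(-2)] = 25/4
L_3(-5) = (-1)·(-5/2)·(-3)/[(4)·(5/2)·(2)] = -3/8
Sum: 2·(25/8) + 8·(-8) + 3·(25/4) + (-3)·(-3/8) = -303/8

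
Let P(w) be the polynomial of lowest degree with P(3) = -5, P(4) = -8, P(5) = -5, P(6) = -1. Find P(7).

Evaluate each Lagrange basis at w = 7:
L_0(7) = (3)·(2)·(1)/[(-1)·(-2)·(-3)] = -1
L_1(7) = (4)·(2)·(1)/[(1)·(-1)·(-2)] = 4
L_2(7) = (4)·(3)·(1)/[(2)·(1)·(-1)] = -6
L_3(7) = (4)·(3)·(2)/[(3)·(2)·(1)] = 4
Sum: (-5)·(-1) + (-8)·(4) + (-5)·(-6) + (-1)·(4) = -1

-1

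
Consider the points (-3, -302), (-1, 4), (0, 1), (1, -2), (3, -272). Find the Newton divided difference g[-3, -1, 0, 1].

13

g[-3,-1] = (4 - (-302)) / (-1 - (-3)) = 153
g[-1,0] = (1 - 4) / (0 - (-1)) = -3
g[0,1] = (-2 - 1) / (1 - 0) = -3
g[-3,-1,0] = (-3 - 153) / (0 - (-3)) = -52
g[-1,0,1] = (-3 - (-3)) / (1 - (-1)) = 0
g[-3,-1,0,1] = (0 - (-52)) / (1 - (-3)) = 13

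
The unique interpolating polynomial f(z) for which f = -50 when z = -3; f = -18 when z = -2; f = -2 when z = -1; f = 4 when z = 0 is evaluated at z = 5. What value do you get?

94

Evaluate each Lagrange basis at z = 5:
L_0(5) = (7)·(6)·(5)/[(-1)·(-2)·(-3)] = -35
L_1(5) = (8)·(6)·(5)/[(1)·(-1)·(-2)] = 120
L_2(5) = (8)·(7)·(5)/[(2)·(1)·(-1)] = -140
L_3(5) = (8)·(7)·(6)/[(3)·(2)·(1)] = 56
Sum: (-50)·(-35) + (-18)·(120) + (-2)·(-140) + 4·(56) = 94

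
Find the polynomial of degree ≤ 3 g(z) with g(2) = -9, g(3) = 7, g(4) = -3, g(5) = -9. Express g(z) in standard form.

g(z) = 5z^3 - 58z^2 + 211z - 239

Build the Lagrange basis polynomials:
L_0(z) = (z - 3)(z - 4)(z - 5) / [-6] = -(1/6)z^3 + 2z^2 - (47/6)z + 10
L_1(z) = (z - 2)(z - 4)(z - 5) / [2] = (1/2)z^3 - (11/2)z^2 + 19z - 20
L_2(z) = (z - 2)(z - 3)(z - 5) / [-2] = -(1/2)z^3 + 5z^2 - (31/2)z + 15
L_3(z) = (z - 2)(z - 3)(z - 4) / [6] = (1/6)z^3 - (3/2)z^2 + (13/3)z - 4
g(z) = (-9)·L_0 + 7·L_1 + (-3)·L_2 + (-9)·L_3
  (-9)·L_0(z) = (3/2)z^3 - 18z^2 + (141/2)z - 90
  7·L_1(z) = (7/2)z^3 - (77/2)z^2 + 133z - 140
  (-3)·L_2(z) = (3/2)z^3 - 15z^2 + (93/2)z - 45
  (-9)·L_3(z) = -(3/2)z^3 + (27/2)z^2 - 39z + 36
Adding term by term: 5z^3 - 58z^2 + 211z - 239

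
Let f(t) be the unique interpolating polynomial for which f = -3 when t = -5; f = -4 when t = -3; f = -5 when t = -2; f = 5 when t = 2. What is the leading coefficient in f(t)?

L_0(t) = (t + 3)(t + 2)(t - 2) / [-42] = -(1/42)t^3 - (1/14)t^2 + (2/21)t + 2/7
L_1(t) = (t + 5)(t + 2)(t - 2) / [10] = (1/10)t^3 + (1/2)t^2 - (2/5)t - 2
L_2(t) = (t + 5)(t + 3)(t - 2) / [-12] = -(1/12)t^3 - (1/2)t^2 + (1/12)t + 5/2
L_3(t) = (t + 5)(t + 3)(t + 2) / [140] = (1/140)t^3 + (1/14)t^2 + (31/140)t + 3/14
f(t) = (-3)·L_0 + (-4)·L_1 + (-5)·L_2 + 5·L_3
Only the coefficient of t^3 is needed; take it from each L_i and combine:
(-3)·(-1/42) + (-4)·(1/10) + (-5)·(-1/12) + 5·(1/140) = 13/105

13/105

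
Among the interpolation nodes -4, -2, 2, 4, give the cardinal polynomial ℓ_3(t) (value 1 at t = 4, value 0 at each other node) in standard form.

ℓ_3(t) = (t + 4)(t + 2)(t - 2) / [(8)·(6)·(2)]
       = (t^3 + 4t^2 - 4t - 16) / (96)

ℓ_3(t) = (1/96)t^3 + (1/24)t^2 - (1/24)t - 1/6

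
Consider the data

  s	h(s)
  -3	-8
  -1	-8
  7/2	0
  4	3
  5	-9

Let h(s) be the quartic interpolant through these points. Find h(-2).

6281/4680

Evaluate each Lagrange basis at s = -2:
L_0(-2) = (-1)·(-11/2)·(-6)·(-7)/[(-2)·(-13/2)·(-7)·(-8)] = 33/104
L_1(-2) = (1)·(-11/2)·(-6)·(-7)/[(2)·(-9/2)·(-5)·(-6)] = 77/90
L_2(-2) = (1)·(-1)·(-6)·(-7)/[(13/2)·(9/2)·(-1/2)·(-3/2)] = -224/117
L_3(-2) = (1)·(-1)·(-11/2)·(-7)/[(7)·(5)·(1/2)·(-1)] = 11/5
L_4(-2) = (1)·(-1)·(-11/2)·(-6)/[(8)·(6)·(3/2)·(1)] = -11/24
Sum: (-8)·(33/104) + (-8)·(77/90) + 0 + 3·(11/5) + (-9)·(-11/24) = 6281/4680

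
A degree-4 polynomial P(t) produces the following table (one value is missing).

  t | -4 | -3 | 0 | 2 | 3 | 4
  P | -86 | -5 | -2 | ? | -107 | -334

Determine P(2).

-20

The 5 known values determine P uniquely (degree ≤ 4).
Evaluate each Lagrange basis at t = 2:
L_0(2) = (5)·(2)·(-1)·(-2)/[(-1)·(-4)·(-7)·(-8)] = 5/56
L_1(2) = (6)·(2)·(-1)·(-2)/[(1)·(-3)·(-6)·(-7)] = -4/21
L_2(2) = (6)·(5)·(-1)·(-2)/[(4)·(3)·(-3)·(-4)] = 5/12
L_3(2) = (6)·(5)·(2)·(-2)/[(7)·(6)·(3)·(-1)] = 20/21
L_4(2) = (6)·(5)·(2)·(-1)/[(8)·(7)·(4)·(1)] = -15/56
Sum: (-86)·(5/56) + (-5)·(-4/21) + (-2)·(5/12) + (-107)·(20/21) + (-334)·(-15/56) = -20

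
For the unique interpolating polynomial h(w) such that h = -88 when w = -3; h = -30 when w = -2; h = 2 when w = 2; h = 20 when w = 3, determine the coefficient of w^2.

Build the Lagrange basis polynomials:
L_0(w) = (w + 2)(w - 2)(w - 3) / [-30] = -(1/30)w^3 + (1/10)w^2 + (2/15)w - 2/5
L_1(w) = (w + 3)(w - 2)(w - 3) / [20] = (1/20)w^3 - (1/10)w^2 - (9/20)w + 9/10
L_2(w) = (w + 3)(w + 2)(w - 3) / [-20] = -(1/20)w^3 - (1/10)w^2 + (9/20)w + 9/10
L_3(w) = (w + 3)(w + 2)(w - 2) / [30] = (1/30)w^3 + (1/10)w^2 - (2/15)w - 2/5
h(w) = (-88)·L_0 + (-30)·L_1 + 2·L_2 + 20·L_3
Only the coefficient of w^2 is needed; take it from each L_i and combine:
(-88)·(1/10) + (-30)·(-1/10) + 2·(-1/10) + 20·(1/10) = -4

-4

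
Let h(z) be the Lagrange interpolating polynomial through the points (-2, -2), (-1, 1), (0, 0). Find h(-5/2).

-5

Evaluate each Lagrange basis at z = -5/2:
L_0(-5/2) = (-3/2)·(-5/2)/[(-1)·(-2)] = 15/8
L_1(-5/2) = (-1/2)·(-5/2)/[(1)·(-1)] = -5/4
L_2(-5/2) = (-1/2)·(-3/2)/[(2)·(1)] = 3/8
Sum: (-2)·(15/8) + 1·(-5/4) + 0 = -5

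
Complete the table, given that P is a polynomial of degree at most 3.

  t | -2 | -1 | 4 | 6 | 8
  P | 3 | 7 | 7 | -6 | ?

-403/14

The 4 known values determine P uniquely (degree ≤ 3).
Evaluate each Lagrange basis at t = 8:
L_0(8) = (9)·(4)·(2)/[(-1)·(-6)·(-8)] = -3/2
L_1(8) = (10)·(4)·(2)/[(1)·(-5)·(-7)] = 16/7
L_2(8) = (10)·(9)·(2)/[(6)·(5)·(-2)] = -3
L_3(8) = (10)·(9)·(4)/[(8)·(7)·(2)] = 45/14
Sum: 3·(-3/2) + 7·(16/7) + 7·(-3) + (-6)·(45/14) = -403/14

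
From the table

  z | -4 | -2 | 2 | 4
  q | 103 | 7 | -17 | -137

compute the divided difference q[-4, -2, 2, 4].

-2

q[-4,-2] = (7 - 103) / (-2 - (-4)) = -48
q[-2,2] = (-17 - 7) / (2 - (-2)) = -6
q[2,4] = (-137 - (-17)) / (4 - 2) = -60
q[-4,-2,2] = (-6 - (-48)) / (2 - (-4)) = 7
q[-2,2,4] = (-60 - (-6)) / (4 - (-2)) = -9
q[-4,-2,2,4] = (-9 - 7) / (4 - (-4)) = -2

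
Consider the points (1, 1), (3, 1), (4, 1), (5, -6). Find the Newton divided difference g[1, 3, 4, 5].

-7/8

g[1,3] = (1 - 1) / (3 - 1) = 0
g[3,4] = (1 - 1) / (4 - 3) = 0
g[4,5] = (-6 - 1) / (5 - 4) = -7
g[1,3,4] = (0 - 0) / (4 - 1) = 0
g[3,4,5] = (-7 - 0) / (5 - 3) = -7/2
g[1,3,4,5] = (-7/2 - 0) / (5 - 1) = -7/8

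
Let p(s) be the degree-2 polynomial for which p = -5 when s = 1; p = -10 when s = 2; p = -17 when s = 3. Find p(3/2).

-29/4

Evaluate each Lagrange basis at s = 3/2:
L_0(3/2) = (-1/2)·(-3/2)/[(-1)·(-2)] = 3/8
L_1(3/2) = (1/2)·(-3/2)/[(1)·(-1)] = 3/4
L_2(3/2) = (1/2)·(-1/2)/[(2)·(1)] = -1/8
Sum: (-5)·(3/8) + (-10)·(3/4) + (-17)·(-1/8) = -29/4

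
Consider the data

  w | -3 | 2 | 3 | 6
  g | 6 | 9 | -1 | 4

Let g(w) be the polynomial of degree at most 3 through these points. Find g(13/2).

6737/480

Evaluate each Lagrange basis at w = 13/2:
L_0(13/2) = (9/2)·(7/2)·(1/2)/[(-5)·(-6)·(-9)] = -7/240
L_1(13/2) = (19/2)·(7/2)·(1/2)/[(5)·(-1)·(-4)] = 133/160
L_2(13/2) = (19/2)·(9/2)·(1/2)/[(6)·(1)·(-3)] = -19/16
L_3(13/2) = (19/2)·(9/2)·(7/2)/[(9)·(4)·(3)] = 133/96
Sum: 6·(-7/240) + 9·(133/160) + (-1)·(-19/16) + 4·(133/96) = 6737/480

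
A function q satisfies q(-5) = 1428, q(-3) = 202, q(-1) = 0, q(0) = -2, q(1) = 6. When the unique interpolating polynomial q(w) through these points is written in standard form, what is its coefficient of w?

Build the Lagrange basis polynomials:
L_0(w) = (w + 3)(w + 1)w(w - 1) / [240] = (1/240)w^4 + (1/80)w^3 - (1/240)w^2 - (1/80)w
L_1(w) = (w + 5)(w + 1)w(w - 1) / [-48] = -(1/48)w^4 - (5/48)w^3 + (1/48)w^2 + (5/48)w
L_2(w) = (w + 5)(w + 3)w(w - 1) / [16] = (1/16)w^4 + (7/16)w^3 + (7/16)w^2 - (15/16)w
L_3(w) = (w + 5)(w + 3)(w + 1)(w - 1) / [-15] = -(1/15)w^4 - (8/15)w^3 - (14/15)w^2 + (8/15)w + 1
L_4(w) = (w + 5)(w + 3)(w + 1)w / [48] = (1/48)w^4 + (3/16)w^3 + (23/48)w^2 + (5/16)w
q(w) = 1428·L_0 + 202·L_1 + 0·L_2 + (-2)·L_3 + 6·L_4
Only the coefficient of w is needed; take it from each L_i and combine:
1428·(-1/80) + 202·(5/48) + 0·(-15/16) + (-2)·(8/15) + 6·(5/16) = 4

4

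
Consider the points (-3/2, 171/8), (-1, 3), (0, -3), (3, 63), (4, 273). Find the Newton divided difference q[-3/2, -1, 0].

q[-3/2,-1] = (3 - 171/8) / (-1 - (-3/2)) = -147/4
q[-1,0] = (-3 - 3) / (0 - (-1)) = -6
q[-3/2,-1,0] = (-6 - (-147/4)) / (0 - (-3/2)) = 41/2

41/2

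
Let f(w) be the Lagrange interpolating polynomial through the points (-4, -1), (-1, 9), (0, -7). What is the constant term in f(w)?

Build the Lagrange basis polynomials:
L_0(w) = (w + 1)w / [12] = (1/12)w^2 + (1/12)w
L_1(w) = (w + 4)w / [-3] = -(1/3)w^2 - (4/3)w
L_2(w) = (w + 4)(w + 1) / [4] = (1/4)w^2 + (5/4)w + 1
f(w) = (-1)·L_0 + 9·L_1 + (-7)·L_2
Only the constant term is needed; take it from each L_i and combine:
(-1)·(0) + 9·(0) + (-7)·(1) = -7

-7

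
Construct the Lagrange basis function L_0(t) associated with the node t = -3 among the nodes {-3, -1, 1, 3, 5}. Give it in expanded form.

L_0(t) = (1/384)t^4 - (1/48)t^3 + (7/192)t^2 + (1/48)t - 5/128

L_0(t) = (t + 1)(t - 1)(t - 3)(t - 5) / [(-2)·(-4)·(-6)·(-8)]
       = (t^4 - 8t^3 + 14t^2 + 8t - 15) / (384)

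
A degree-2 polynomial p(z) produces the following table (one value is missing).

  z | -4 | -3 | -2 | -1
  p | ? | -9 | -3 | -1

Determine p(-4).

The 3 known values determine p uniquely (degree ≤ 2).
Evaluate each Lagrange basis at z = -4:
L_0(-4) = (-2)·(-3)/[(-1)·(-2)] = 3
L_1(-4) = (-1)·(-3)/[(1)·(-1)] = -3
L_2(-4) = (-1)·(-2)/[(2)·(1)] = 1
Sum: (-9)·(3) + (-3)·(-3) + (-1)·(1) = -19

-19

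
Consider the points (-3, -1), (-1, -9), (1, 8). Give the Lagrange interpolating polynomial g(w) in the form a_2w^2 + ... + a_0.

g(w) = (25/8)w^2 + (17/2)w - 29/8

Build the Lagrange basis polynomials:
L_0(w) = (w + 1)(w - 1) / [8] = (1/8)w^2 - 1/8
L_1(w) = (w + 3)(w - 1) / [-4] = -(1/4)w^2 - (1/2)w + 3/4
L_2(w) = (w + 3)(w + 1) / [8] = (1/8)w^2 + (1/2)w + 3/8
g(w) = (-1)·L_0 + (-9)·L_1 + 8·L_2
  (-1)·L_0(w) = -(1/8)w^2 + 1/8
  (-9)·L_1(w) = (9/4)w^2 + (9/2)w - 27/4
  8·L_2(w) = w^2 + 4w + 3
Adding term by term: (25/8)w^2 + (17/2)w - 29/8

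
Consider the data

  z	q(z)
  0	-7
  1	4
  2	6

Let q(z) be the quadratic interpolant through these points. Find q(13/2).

-771/8

Using Newton's divided-difference form:
q[0,1] = (4 - (-7)) / (1 - 0) = 11
q[1,2] = (6 - 4) / (2 - 1) = 2
q[0,1,2] = (2 - 11) / (2 - 0) = -9/2
q(13/2) = -7 + 11·(13/2) + (-9/2)·(13/2)·(11/2) = -771/8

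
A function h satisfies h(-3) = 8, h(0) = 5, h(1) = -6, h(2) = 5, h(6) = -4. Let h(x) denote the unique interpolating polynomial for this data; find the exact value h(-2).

Using Newton's divided-difference form:
h[-3,0] = (5 - 8) / (0 - (-3)) = -1
h[0,1] = (-6 - 5) / (1 - 0) = -11
h[1,2] = (5 - (-6)) / (2 - 1) = 11
h[2,6] = (-4 - 5) / (6 - 2) = -9/4
h[-3,0,1] = (-11 - (-1)) / (1 - (-3)) = -5/2
h[0,1,2] = (11 - (-11)) / (2 - 0) = 11
h[1,2,6] = (-9/4 - 11) / (6 - 1) = -53/20
h[-3,0,1,2] = (11 - (-5/2)) / (2 - (-3)) = 27/10
h[0,1,2,6] = (-53/20 - 11) / (6 - 0) = -91/40
h[-3,0,1,2,6] = (-91/40 - 27/10) / (6 - (-3)) = -199/360
h(-2) = 8 + (-1)·(1) + (-5/2)·(1)·(-2) + (27/10)·(1)·(-2)·(-3) + (-199/360)·(1)·(-2)·(-3)·(-4) = 622/15

622/15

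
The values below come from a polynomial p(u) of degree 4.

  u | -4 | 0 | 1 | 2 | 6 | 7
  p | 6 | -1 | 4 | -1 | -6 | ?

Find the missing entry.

338/5

The 5 known values determine p uniquely (degree ≤ 4).
L_0(7) = (7)·(6)·(5)·(1)/[(-4)·(-5)·(-6)·(-10)] = 7/40
L_1(7) = (11)·(6)·(5)·(1)/[(4)·(-1)·(-2)·(-6)] = -55/8
L_2(7) = (11)·(7)·(5)·(1)/[(5)·(1)·(-1)·(-5)] = 77/5
L_3(7) = (11)·(7)·(6)·(1)/[(6)·(2)·(1)·(-4)] = -77/8
L_4(7) = (11)·(7)·(6)·(5)/[(10)·(6)·(5)·(4)] = 77/40
Sum: 6·(7/40) + (-1)·(-55/8) + 4·(77/5) + (-1)·(-77/8) + (-6)·(77/40) = 338/5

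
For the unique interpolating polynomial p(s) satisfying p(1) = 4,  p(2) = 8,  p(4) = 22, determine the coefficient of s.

1

L_0(s) = (s - 2)(s - 4) / [3] = (1/3)s^2 - 2s + 8/3
L_1(s) = (s - 1)(s - 4) / [-2] = -(1/2)s^2 + (5/2)s - 2
L_2(s) = (s - 1)(s - 2) / [6] = (1/6)s^2 - (1/2)s + 1/3
p(s) = 4·L_0 + 8·L_1 + 22·L_2
Only the coefficient of s is needed; take it from each L_i and combine:
4·(-2) + 8·(5/2) + 22·(-1/2) = 1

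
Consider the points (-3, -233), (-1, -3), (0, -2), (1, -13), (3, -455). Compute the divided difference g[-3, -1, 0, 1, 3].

g[-3,-1] = (-3 - (-233)) / (-1 - (-3)) = 115
g[-1,0] = (-2 - (-3)) / (0 - (-1)) = 1
g[0,1] = (-13 - (-2)) / (1 - 0) = -11
g[1,3] = (-455 - (-13)) / (3 - 1) = -221
g[-3,-1,0] = (1 - 115) / (0 - (-3)) = -38
g[-1,0,1] = (-11 - 1) / (1 - (-1)) = -6
g[0,1,3] = (-221 - (-11)) / (3 - 0) = -70
g[-3,-1,0,1] = (-6 - (-38)) / (1 - (-3)) = 8
g[-1,0,1,3] = (-70 - (-6)) / (3 - (-1)) = -16
g[-3,-1,0,1,3] = (-16 - 8) / (3 - (-3)) = -4

-4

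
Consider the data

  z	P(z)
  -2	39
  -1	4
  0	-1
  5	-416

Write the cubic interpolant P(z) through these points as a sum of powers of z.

Build the Lagrange basis polynomials:
L_0(z) = (z + 1)z(z - 5) / [-14] = -(1/14)z^3 + (2/7)z^2 + (5/14)z
L_1(z) = (z + 2)z(z - 5) / [6] = (1/6)z^3 - (1/2)z^2 - (5/3)z
L_2(z) = (z + 2)(z + 1)(z - 5) / [-10] = -(1/10)z^3 + (1/5)z^2 + (13/10)z + 1
L_3(z) = (z + 2)(z + 1)z / [210] = (1/210)z^3 + (1/70)z^2 + (1/105)z
P(z) = 39·L_0 + 4·L_1 + (-1)·L_2 + (-416)·L_3
  39·L_0(z) = -(39/14)z^3 + (78/7)z^2 + (195/14)z
  4·L_1(z) = (2/3)z^3 - 2z^2 - (20/3)z
  (-1)·L_2(z) = (1/10)z^3 - (1/5)z^2 - (13/10)z - 1
  (-416)·L_3(z) = -(208/105)z^3 - (208/35)z^2 - (416/105)z
Adding term by term: -4z^3 + 3z^2 + 2z - 1

P(z) = -4z^3 + 3z^2 + 2z - 1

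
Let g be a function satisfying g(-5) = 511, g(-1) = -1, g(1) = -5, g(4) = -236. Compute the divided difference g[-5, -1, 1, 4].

-4

g[-5,-1] = (-1 - 511) / (-1 - (-5)) = -128
g[-1,1] = (-5 - (-1)) / (1 - (-1)) = -2
g[1,4] = (-236 - (-5)) / (4 - 1) = -77
g[-5,-1,1] = (-2 - (-128)) / (1 - (-5)) = 21
g[-1,1,4] = (-77 - (-2)) / (4 - (-1)) = -15
g[-5,-1,1,4] = (-15 - 21) / (4 - (-5)) = -4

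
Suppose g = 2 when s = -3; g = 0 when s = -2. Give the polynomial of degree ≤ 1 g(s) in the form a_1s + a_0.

g(s) = -2s - 4

L_0(s) = (s + 2) / [-1] = -s - 2
L_1(s) = (s + 3) / [1] = s + 3
g(s) = 2·L_0 + 0·L_1
  2·L_0(s) = -2s - 4
  0·L_1(s) = 0
Adding term by term: -2s - 4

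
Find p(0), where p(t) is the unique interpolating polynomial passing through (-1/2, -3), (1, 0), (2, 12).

L_0(0) = (-1)·(-2)/[(-3/2)·(-5/2)] = 8/15
L_1(0) = (1/2)·(-2)/[(3/2)·(-1)] = 2/3
L_2(0) = (1/2)·(-1)/[(5/2)·(1)] = -1/5
Sum: (-3)·(8/15) + 0 + 12·(-1/5) = -4

-4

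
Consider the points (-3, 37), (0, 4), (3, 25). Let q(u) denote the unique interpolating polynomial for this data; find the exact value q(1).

Evaluate each Lagrange basis at u = 1:
L_0(1) = (1)·(-2)/[(-3)·(-6)] = -1/9
L_1(1) = (4)·(-2)/[(3)·(-3)] = 8/9
L_2(1) = (4)·(1)/[(6)·(3)] = 2/9
Sum: 37·(-1/9) + 4·(8/9) + 25·(2/9) = 5

5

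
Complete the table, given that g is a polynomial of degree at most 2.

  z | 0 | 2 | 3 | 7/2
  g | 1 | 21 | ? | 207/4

The 3 known values determine g uniquely (degree ≤ 2).
L_0(3) = (1)·(-1/2)/[(-2)·(-7/2)] = -1/14
L_1(3) = (3)·(-1/2)/[(2)·(-3/2)] = 1/2
L_2(3) = (3)·(1)/[(7/2)·(3/2)] = 4/7
Sum: 1·(-1/14) + 21·(1/2) + 207/4·(4/7) = 40

40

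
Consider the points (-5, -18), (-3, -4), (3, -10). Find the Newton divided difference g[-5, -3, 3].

g[-5,-3] = (-4 - (-18)) / (-3 - (-5)) = 7
g[-3,3] = (-10 - (-4)) / (3 - (-3)) = -1
g[-5,-3,3] = (-1 - 7) / (3 - (-5)) = -1

-1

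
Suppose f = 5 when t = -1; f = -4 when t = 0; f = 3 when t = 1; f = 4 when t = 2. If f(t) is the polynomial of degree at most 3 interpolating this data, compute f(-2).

52

L_0(-2) = (-2)·(-3)·(-4)/[(-1)·(-2)·(-3)] = 4
L_1(-2) = (-1)·(-3)·(-4)/[(1)·(-1)·(-2)] = -6
L_2(-2) = (-1)·(-2)·(-4)/[(2)·(1)·(-1)] = 4
L_3(-2) = (-1)·(-2)·(-3)/[(3)·(2)·(1)] = -1
Sum: 5·(4) + (-4)·(-6) + 3·(4) + 4·(-1) = 52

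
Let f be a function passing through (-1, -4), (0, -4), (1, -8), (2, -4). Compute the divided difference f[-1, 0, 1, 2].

f[-1,0] = (-4 - (-4)) / (0 - (-1)) = 0
f[0,1] = (-8 - (-4)) / (1 - 0) = -4
f[1,2] = (-4 - (-8)) / (2 - 1) = 4
f[-1,0,1] = (-4 - 0) / (1 - (-1)) = -2
f[0,1,2] = (4 - (-4)) / (2 - 0) = 4
f[-1,0,1,2] = (4 - (-2)) / (2 - (-1)) = 2

2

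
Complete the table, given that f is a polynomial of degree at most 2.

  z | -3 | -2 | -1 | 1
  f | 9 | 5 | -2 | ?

-25

The 3 known values determine f uniquely (degree ≤ 2).
L_0(1) = (3)·(2)/[(-1)·(-2)] = 3
L_1(1) = (4)·(2)/[(1)·(-1)] = -8
L_2(1) = (4)·(3)/[(2)·(1)] = 6
Sum: 9·(3) + 5·(-8) + (-2)·(6) = -25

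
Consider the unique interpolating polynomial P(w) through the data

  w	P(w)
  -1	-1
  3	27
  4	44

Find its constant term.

Build the Lagrange basis polynomials:
L_0(w) = (w - 3)(w - 4) / [20] = (1/20)w^2 - (7/20)w + 3/5
L_1(w) = (w + 1)(w - 4) / [-4] = -(1/4)w^2 + (3/4)w + 1
L_2(w) = (w + 1)(w - 3) / [5] = (1/5)w^2 - (2/5)w - 3/5
P(w) = (-1)·L_0 + 27·L_1 + 44·L_2
Only the constant term is needed; take it from each L_i and combine:
(-1)·(3/5) + 27·(1) + 44·(-3/5) = 0

0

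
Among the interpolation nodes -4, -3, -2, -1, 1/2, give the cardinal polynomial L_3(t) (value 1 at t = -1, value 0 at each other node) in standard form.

L_3(t) = -(1/9)t^4 - (17/18)t^3 - (43/18)t^2 - (11/9)t + 4/3

L_3(t) = (t + 4)(t + 3)(t + 2)(t - 1/2) / [(3)·(2)·(1)·(-3/2)]
       = (t^4 + (17/2)t^3 + (43/2)t^2 + 11t - 12) / (-9)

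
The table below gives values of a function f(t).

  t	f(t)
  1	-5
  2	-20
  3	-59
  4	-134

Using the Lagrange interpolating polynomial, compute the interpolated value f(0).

-2

Evaluate each Lagrange basis at t = 0:
L_0(0) = (-2)·(-3)·(-4)/[(-1)·(-2)·(-3)] = 4
L_1(0) = (-1)·(-3)·(-4)/[(1)·(-1)·(-2)] = -6
L_2(0) = (-1)·(-2)·(-4)/[(2)·(1)·(-1)] = 4
L_3(0) = (-1)·(-2)·(-3)/[(3)·(2)·(1)] = -1
Sum: (-5)·(4) + (-20)·(-6) + (-59)·(4) + (-134)·(-1) = -2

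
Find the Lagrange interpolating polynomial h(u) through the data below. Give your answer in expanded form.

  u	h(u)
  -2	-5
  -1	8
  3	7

L_0(u) = (u + 1)(u - 3) / [5] = (1/5)u^2 - (2/5)u - 3/5
L_1(u) = (u + 2)(u - 3) / [-4] = -(1/4)u^2 + (1/4)u + 3/2
L_2(u) = (u + 2)(u + 1) / [20] = (1/20)u^2 + (3/20)u + 1/10
h(u) = (-5)·L_0 + 8·L_1 + 7·L_2
  (-5)·L_0(u) = -u^2 + 2u + 3
  8·L_1(u) = -2u^2 + 2u + 12
  7·L_2(u) = (7/20)u^2 + (21/20)u + 7/10
Adding term by term: -(53/20)u^2 + (101/20)u + 157/10

h(u) = -(53/20)u^2 + (101/20)u + 157/10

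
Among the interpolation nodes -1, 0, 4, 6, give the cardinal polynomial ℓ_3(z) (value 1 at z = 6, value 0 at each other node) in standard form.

ℓ_3(z) = (z + 1)z(z - 4) / [(7)·(6)·(2)]
       = (z^3 - 3z^2 - 4z) / (84)

ℓ_3(z) = (1/84)z^3 - (1/28)z^2 - (1/21)z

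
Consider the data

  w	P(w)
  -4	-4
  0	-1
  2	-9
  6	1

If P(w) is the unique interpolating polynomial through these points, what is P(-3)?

L_0(-3) = (-3)·(-5)·(-9)/[(-4)·(-6)·(-10)] = 9/16
L_1(-3) = (1)·(-5)·(-9)/[(4)·(-2)·(-6)] = 15/16
L_2(-3) = (1)·(-3)·(-9)/[(6)·(2)·(-4)] = -9/16
L_3(-3) = (1)·(-3)·(-5)/[(10)·(6)·(4)] = 1/16
Sum: (-4)·(9/16) + (-1)·(15/16) + (-9)·(-9/16) + 1·(1/16) = 31/16

31/16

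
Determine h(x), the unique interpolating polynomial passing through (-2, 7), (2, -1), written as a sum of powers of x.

h(x) = -2x + 3

Build the Lagrange basis polynomials:
L_0(x) = (x - 2) / [-4] = -(1/4)x + 1/2
L_1(x) = (x + 2) / [4] = (1/4)x + 1/2
h(x) = 7·L_0 + (-1)·L_1
  7·L_0(x) = -(7/4)x + 7/2
  (-1)·L_1(x) = -(1/4)x - 1/2
Adding term by term: -2x + 3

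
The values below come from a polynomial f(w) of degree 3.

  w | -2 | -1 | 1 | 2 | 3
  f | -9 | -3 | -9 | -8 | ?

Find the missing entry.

13/3

The 4 known values determine f uniquely (degree ≤ 3).
Evaluate each Lagrange basis at w = 3:
L_0(3) = (4)·(2)·(1)/[(-1)·(-3)·(-4)] = -2/3
L_1(3) = (5)·(2)·(1)/[(1)·(-2)·(-3)] = 5/3
L_2(3) = (5)·(4)·(1)/[(3)·(2)·(-1)] = -10/3
L_3(3) = (5)·(4)·(2)/[(4)·(3)·(1)] = 10/3
Sum: (-9)·(-2/3) + (-3)·(5/3) + (-9)·(-10/3) + (-8)·(10/3) = 13/3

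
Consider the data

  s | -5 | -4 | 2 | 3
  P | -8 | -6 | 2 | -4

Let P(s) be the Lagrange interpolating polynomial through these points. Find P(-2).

Evaluate each Lagrange basis at s = -2:
L_0(-2) = (2)·(-4)·(-5)/[(-1)·(-7)·(-8)] = -5/7
L_1(-2) = (3)·(-4)·(-5)/[(1)·(-6)·(-7)] = 10/7
L_2(-2) = (3)·(2)·(-5)/[(7)·(6)·(-1)] = 5/7
L_3(-2) = (3)·(2)·(-4)/[(8)·(7)·(1)] = -3/7
Sum: (-8)·(-5/7) + (-6)·(10/7) + 2·(5/7) + (-4)·(-3/7) = 2/7

2/7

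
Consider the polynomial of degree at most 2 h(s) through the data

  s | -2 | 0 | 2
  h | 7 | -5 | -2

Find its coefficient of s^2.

The leading coefficient equals the top divided difference h[-2,0,2].
h[-2,0] = (-5 - 7) / (0 - (-2)) = -6
h[0,2] = (-2 - (-5)) / (2 - 0) = 3/2
h[-2,0,2] = (3/2 - (-6)) / (2 - (-2)) = 15/8

15/8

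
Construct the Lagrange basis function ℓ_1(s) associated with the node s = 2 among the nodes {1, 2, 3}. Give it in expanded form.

ℓ_1(s) = -s^2 + 4s - 3

ℓ_1(s) = (s - 1)(s - 3) / [(1)·(-1)]
       = (s^2 - 4s + 3) / (-1)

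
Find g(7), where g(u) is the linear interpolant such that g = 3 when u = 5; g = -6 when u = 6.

Evaluate each Lagrange basis at u = 7:
L_0(7) = (1)/[(-1)] = -1
L_1(7) = (2)/[(1)] = 2
Sum: 3·(-1) + (-6)·(2) = -15

-15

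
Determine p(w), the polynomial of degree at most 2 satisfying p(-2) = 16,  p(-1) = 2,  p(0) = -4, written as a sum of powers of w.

L_0(w) = (w + 1)w / [2] = (1/2)w^2 + (1/2)w
L_1(w) = (w + 2)w / [-1] = -w^2 - 2w
L_2(w) = (w + 2)(w + 1) / [2] = (1/2)w^2 + (3/2)w + 1
p(w) = 16·L_0 + 2·L_1 + (-4)·L_2
  16·L_0(w) = 8w^2 + 8w
  2·L_1(w) = -2w^2 - 4w
  (-4)·L_2(w) = -2w^2 - 6w - 4
Adding term by term: 4w^2 - 2w - 4

p(w) = 4w^2 - 2w - 4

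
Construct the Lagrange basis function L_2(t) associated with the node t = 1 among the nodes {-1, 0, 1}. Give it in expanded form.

L_2(t) = (1/2)t^2 + (1/2)t

L_2(t) = (t + 1)t / [(2)·(1)]
       = (t^2 + t) / (2)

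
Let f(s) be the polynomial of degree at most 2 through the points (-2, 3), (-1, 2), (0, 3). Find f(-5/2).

Evaluate each Lagrange basis at s = -5/2:
L_0(-5/2) = (-3/2)·(-5/2)/[(-1)·(-2)] = 15/8
L_1(-5/2) = (-1/2)·(-5/2)/[(1)·(-1)] = -5/4
L_2(-5/2) = (-1/2)·(-3/2)/[(2)·(1)] = 3/8
Sum: 3·(15/8) + 2·(-5/4) + 3·(3/8) = 17/4

17/4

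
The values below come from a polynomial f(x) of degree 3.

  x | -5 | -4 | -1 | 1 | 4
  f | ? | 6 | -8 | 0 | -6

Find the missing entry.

The 4 known values determine f uniquely (degree ≤ 3).
L_0(-5) = (-4)·(-6)·(-9)/[(-3)·(-5)·(-8)] = 9/5
L_1(-5) = (-1)·(-6)·(-9)/[(3)·(-2)·(-5)] = -9/5
L_2(-5) = (-1)·(-4)·(-9)/[(5)·(2)·(-3)] = 6/5
L_3(-5) = (-1)·(-4)·(-6)/[(8)·(5)·(3)] = -1/5
Sum: 6·(9/5) + (-8)·(-9/5) + 0 + (-6)·(-1/5) = 132/5

132/5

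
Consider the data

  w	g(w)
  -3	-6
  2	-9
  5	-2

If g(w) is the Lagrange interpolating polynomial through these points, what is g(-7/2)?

-563/120

L_0(-7/2) = (-11/2)·(-17/2)/[(-5)·(-8)] = 187/160
L_1(-7/2) = (-1/2)·(-17/2)/[(5)·(-3)] = -17/60
L_2(-7/2) = (-1/2)·(-11/2)/[(8)·(3)] = 11/96
Sum: (-6)·(187/160) + (-9)·(-17/60) + (-2)·(11/96) = -563/120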